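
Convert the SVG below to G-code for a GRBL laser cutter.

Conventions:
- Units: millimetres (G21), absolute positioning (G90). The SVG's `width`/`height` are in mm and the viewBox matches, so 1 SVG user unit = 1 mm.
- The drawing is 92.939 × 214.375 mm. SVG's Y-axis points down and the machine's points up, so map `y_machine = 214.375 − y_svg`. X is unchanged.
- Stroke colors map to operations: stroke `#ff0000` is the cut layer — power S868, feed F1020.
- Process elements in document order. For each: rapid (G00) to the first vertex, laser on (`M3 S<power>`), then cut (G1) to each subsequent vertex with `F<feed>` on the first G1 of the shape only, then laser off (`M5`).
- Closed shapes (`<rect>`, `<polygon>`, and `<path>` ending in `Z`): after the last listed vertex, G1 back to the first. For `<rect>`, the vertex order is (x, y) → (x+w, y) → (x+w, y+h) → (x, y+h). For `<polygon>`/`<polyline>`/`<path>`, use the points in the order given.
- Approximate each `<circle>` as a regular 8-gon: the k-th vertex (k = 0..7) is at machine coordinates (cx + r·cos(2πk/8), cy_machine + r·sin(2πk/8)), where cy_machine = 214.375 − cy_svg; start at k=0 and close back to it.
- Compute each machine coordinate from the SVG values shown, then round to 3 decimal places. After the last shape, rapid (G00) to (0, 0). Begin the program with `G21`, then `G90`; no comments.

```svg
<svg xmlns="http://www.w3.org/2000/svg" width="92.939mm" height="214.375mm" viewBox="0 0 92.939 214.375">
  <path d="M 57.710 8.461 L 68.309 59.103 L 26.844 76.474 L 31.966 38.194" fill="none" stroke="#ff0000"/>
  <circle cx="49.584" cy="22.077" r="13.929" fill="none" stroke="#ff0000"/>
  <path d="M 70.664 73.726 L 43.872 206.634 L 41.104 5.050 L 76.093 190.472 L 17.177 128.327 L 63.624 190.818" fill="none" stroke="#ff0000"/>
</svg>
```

Since the viewBox matches the mm dimensions, user units are millimetres directly. The only transform is the Y-flip y_m = 214.375 − y_svg.

Shape 1 is a open polyline drawn with `<path>`. Its stroke #ff0000 means cut at S868, F1020. After flipping Y the toolpath is (57.710,205.914) → (68.309,155.272) → (26.844,137.901) → (31.966,176.181).

Shape 2 is a circle drawn with `<circle>`. Its stroke #ff0000 means cut at S868, F1020. After flipping Y the toolpath is (63.513,192.298) → (59.433,202.147) → (49.584,206.227) → (39.735,202.147) → (35.655,192.298) → (39.735,182.449) → (49.584,178.369) → (59.433,182.449) → (63.513,192.298), returning to the start.

Shape 3 is a open polyline drawn with `<path>`. Its stroke #ff0000 means cut at S868, F1020. After flipping Y the toolpath is (70.664,140.649) → (43.872,7.741) → (41.104,209.325) → (76.093,23.903) → (17.177,86.048) → (63.624,23.557).

G21
G90
G00 X57.710 Y205.914
M3 S868
G1 X68.309 Y155.272 F1020
G1 X26.844 Y137.901
G1 X31.966 Y176.181
M5
G00 X63.513 Y192.298
M3 S868
G1 X59.433 Y202.147 F1020
G1 X49.584 Y206.227
G1 X39.735 Y202.147
G1 X35.655 Y192.298
G1 X39.735 Y182.449
G1 X49.584 Y178.369
G1 X59.433 Y182.449
G1 X63.513 Y192.298
M5
G00 X70.664 Y140.649
M3 S868
G1 X43.872 Y7.741 F1020
G1 X41.104 Y209.325
G1 X76.093 Y23.903
G1 X17.177 Y86.048
G1 X63.624 Y23.557
M5
G00 X0.000 Y0.000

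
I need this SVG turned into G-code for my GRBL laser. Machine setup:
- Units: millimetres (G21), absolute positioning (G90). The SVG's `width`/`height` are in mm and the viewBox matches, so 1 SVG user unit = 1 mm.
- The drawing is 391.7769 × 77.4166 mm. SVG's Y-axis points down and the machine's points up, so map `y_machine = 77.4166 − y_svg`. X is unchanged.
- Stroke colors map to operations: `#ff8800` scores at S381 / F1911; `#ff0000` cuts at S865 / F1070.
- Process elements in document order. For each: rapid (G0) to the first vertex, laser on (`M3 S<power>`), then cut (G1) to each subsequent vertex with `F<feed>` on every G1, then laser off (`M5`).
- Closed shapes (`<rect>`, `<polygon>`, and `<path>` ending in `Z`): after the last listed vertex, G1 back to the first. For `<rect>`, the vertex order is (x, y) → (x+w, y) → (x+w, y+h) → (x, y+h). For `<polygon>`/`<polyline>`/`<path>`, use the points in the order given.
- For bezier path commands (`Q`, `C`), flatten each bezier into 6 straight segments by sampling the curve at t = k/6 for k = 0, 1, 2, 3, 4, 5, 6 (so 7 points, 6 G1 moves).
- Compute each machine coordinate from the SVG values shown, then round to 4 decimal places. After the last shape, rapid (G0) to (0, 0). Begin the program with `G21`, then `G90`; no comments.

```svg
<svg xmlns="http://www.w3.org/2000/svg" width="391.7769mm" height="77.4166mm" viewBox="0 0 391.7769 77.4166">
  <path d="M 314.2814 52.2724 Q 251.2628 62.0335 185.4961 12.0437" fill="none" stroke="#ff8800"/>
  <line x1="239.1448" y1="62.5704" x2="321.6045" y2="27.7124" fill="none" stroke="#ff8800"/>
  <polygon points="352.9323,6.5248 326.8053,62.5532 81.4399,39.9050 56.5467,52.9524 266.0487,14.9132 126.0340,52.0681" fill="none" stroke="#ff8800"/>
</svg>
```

G21
G90
G0 X314.2814 Y25.1442
M3 S381
G1 X293.1989 Y23.5502 F1911
G1 X271.9637 Y25.2758 F1911
G1 X250.5758 Y30.3208 F1911
G1 X229.0352 Y38.6854 F1911
G1 X207.3420 Y50.3694 F1911
G1 X185.4961 Y65.3729 F1911
M5
G0 X239.1448 Y14.8462
M3 S381
G1 X321.6045 Y49.7042 F1911
M5
G0 X352.9323 Y70.8918
M3 S381
G1 X326.8053 Y14.8634 F1911
G1 X81.4399 Y37.5116 F1911
G1 X56.5467 Y24.4642 F1911
G1 X266.0487 Y62.5034 F1911
G1 X126.0340 Y25.3485 F1911
G1 X352.9323 Y70.8918 F1911
M5
G0 X0.0000 Y0.0000

viewBox `0 0 391.7769 77.4166` with mm width/height → 1 unit = 1 mm. Flip: y_m = 77.4166 − y_svg.

**Shape 1** — `<path>` quadratic bezier, stroke `#ff8800` → score (S381, F1911). Control points (SVG): P0=(314.2814,52.2724), P1=(251.2628,62.0335), P2=(185.4961,12.0437); sampled at t=k/6. Machine vertices: (314.2814,25.1442) → (293.1989,23.5502) → (271.9637,25.2758) → (250.5758,30.3208) → (229.0352,38.6854) → (207.3420,50.3694) → (185.4961,65.3729). Open path.

**Shape 2** — `<line>` line segment, stroke `#ff8800` → score (S381, F1911). Machine vertices: (239.1448,14.8462) → (321.6045,49.7042). Open path.

**Shape 3** — `<polygon>` closed polygon, stroke `#ff8800` → score (S381, F1911). Machine vertices: (352.9323,70.8918) → (326.8053,14.8634) → (81.4399,37.5116) → (56.5467,24.4642) → (266.0487,62.5034) → (126.0340,25.3485) → (352.9323,70.8918). Closed: final G1 returns to the first vertex.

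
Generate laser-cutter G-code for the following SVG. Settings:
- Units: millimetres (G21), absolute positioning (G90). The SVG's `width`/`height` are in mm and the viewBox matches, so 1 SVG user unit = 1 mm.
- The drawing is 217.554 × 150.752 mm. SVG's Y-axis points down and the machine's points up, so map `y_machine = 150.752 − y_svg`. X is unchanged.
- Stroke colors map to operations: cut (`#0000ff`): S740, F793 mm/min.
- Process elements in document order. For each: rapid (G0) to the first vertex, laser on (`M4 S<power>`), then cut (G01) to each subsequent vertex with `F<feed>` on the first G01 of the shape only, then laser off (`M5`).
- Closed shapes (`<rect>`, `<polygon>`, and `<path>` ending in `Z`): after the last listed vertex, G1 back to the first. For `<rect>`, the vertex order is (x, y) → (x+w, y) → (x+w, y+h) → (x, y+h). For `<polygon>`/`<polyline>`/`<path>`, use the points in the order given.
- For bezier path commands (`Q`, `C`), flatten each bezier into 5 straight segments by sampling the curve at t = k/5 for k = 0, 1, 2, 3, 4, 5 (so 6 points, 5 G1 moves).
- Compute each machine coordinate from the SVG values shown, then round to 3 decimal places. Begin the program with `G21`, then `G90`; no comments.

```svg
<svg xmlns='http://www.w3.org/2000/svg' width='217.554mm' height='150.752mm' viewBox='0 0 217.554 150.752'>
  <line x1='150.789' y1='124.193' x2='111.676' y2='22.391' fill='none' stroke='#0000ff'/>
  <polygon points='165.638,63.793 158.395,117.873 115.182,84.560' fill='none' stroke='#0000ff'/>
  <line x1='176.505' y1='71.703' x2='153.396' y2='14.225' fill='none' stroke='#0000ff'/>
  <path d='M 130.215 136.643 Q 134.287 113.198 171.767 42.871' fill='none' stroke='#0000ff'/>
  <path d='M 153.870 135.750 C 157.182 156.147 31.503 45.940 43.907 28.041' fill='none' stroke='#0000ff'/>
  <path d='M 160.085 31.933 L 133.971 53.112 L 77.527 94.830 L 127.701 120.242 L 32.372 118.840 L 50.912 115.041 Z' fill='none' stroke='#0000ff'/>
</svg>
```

Since the viewBox matches the mm dimensions, user units are millimetres directly. The only transform is the Y-flip y_m = 150.752 − y_svg.

Shape 1 is a line segment drawn with `<line>`. Its stroke #0000ff means cut at S740, F793. After flipping Y the toolpath is (150.789,26.559) → (111.676,128.361).

Shape 2 is a regular polygon drawn with `<polygon>`. Its stroke #0000ff means cut at S740, F793. After flipping Y the toolpath is (165.638,86.959) → (158.395,32.879) → (115.182,66.192) → (165.638,86.959), returning to the start.

Shape 3 is a line segment drawn with `<line>`. Its stroke #0000ff means cut at S740, F793. After flipping Y the toolpath is (176.505,79.049) → (153.396,136.527).

Shape 4 is a quadratic bezier drawn with `<path>`. Its stroke #0000ff means cut at S740, F793. After flipping Y the toolpath is (130.215,14.109) → (133.180,25.362) → (138.818,40.366) → (147.128,59.121) → (158.111,81.625) → (171.767,107.881).

Shape 5 is a cubic bezier drawn with `<path>`. Its stroke #0000ff means cut at S740, F793. After flipping Y the toolpath is (153.870,15.002) → (142.515,16.653) → (113.021,38.949) → (78.209,71.191) → (50.898,102.678) → (43.907,122.711).

Shape 6 is a closed polygon drawn with `<path>`. Its stroke #0000ff means cut at S740, F793. After flipping Y the toolpath is (160.085,118.819) → (133.971,97.640) → (77.527,55.922) → (127.701,30.510) → (32.372,31.912) → (50.912,35.711) → (160.085,118.819), returning to the start.

G21
G90
G0 X150.789 Y26.559
M4 S740
G01 X111.676 Y128.361 F793
M5
G0 X165.638 Y86.959
M4 S740
G01 X158.395 Y32.879 F793
G01 X115.182 Y66.192
G01 X165.638 Y86.959
M5
G0 X176.505 Y79.049
M4 S740
G01 X153.396 Y136.527 F793
M5
G0 X130.215 Y14.109
M4 S740
G01 X133.180 Y25.362 F793
G01 X138.818 Y40.366
G01 X147.128 Y59.121
G01 X158.111 Y81.625
G01 X171.767 Y107.881
M5
G0 X153.870 Y15.002
M4 S740
G01 X142.515 Y16.653 F793
G01 X113.021 Y38.949
G01 X78.209 Y71.191
G01 X50.898 Y102.678
G01 X43.907 Y122.711
M5
G0 X160.085 Y118.819
M4 S740
G01 X133.971 Y97.640 F793
G01 X77.527 Y55.922
G01 X127.701 Y30.510
G01 X32.372 Y31.912
G01 X50.912 Y35.711
G01 X160.085 Y118.819
M5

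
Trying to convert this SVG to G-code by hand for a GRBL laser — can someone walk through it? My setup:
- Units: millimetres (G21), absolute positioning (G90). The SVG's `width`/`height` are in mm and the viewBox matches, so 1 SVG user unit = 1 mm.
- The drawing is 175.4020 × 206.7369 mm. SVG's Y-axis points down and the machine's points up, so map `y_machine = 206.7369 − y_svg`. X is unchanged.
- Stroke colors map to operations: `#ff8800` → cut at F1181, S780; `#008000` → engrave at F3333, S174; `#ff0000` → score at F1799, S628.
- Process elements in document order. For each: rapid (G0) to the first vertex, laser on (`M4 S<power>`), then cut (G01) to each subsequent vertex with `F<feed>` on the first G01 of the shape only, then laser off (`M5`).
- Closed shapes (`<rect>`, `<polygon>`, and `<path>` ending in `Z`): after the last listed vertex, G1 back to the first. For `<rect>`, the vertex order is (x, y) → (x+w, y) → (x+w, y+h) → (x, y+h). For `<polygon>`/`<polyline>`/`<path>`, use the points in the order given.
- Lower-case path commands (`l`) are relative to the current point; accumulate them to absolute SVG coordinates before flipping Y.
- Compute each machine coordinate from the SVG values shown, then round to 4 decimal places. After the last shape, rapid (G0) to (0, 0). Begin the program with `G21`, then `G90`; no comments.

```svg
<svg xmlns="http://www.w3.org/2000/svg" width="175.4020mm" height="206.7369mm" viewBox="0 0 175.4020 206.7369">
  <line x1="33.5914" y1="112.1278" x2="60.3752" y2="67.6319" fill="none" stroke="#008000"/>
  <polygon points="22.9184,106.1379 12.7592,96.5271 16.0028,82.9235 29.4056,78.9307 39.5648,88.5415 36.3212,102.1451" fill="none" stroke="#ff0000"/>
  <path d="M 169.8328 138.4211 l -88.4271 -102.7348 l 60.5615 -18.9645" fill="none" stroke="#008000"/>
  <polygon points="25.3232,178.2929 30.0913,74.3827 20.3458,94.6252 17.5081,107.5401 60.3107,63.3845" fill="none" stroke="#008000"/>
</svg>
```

G21
G90
G0 X33.5914 Y94.6091
M4 S174
G01 X60.3752 Y139.1050 F3333
M5
G0 X22.9184 Y100.5990
M4 S628
G01 X12.7592 Y110.2098 F1799
G01 X16.0028 Y123.8134
G01 X29.4056 Y127.8062
G01 X39.5648 Y118.1954
G01 X36.3212 Y104.5918
G01 X22.9184 Y100.5990
M5
G0 X169.8328 Y68.3158
M4 S174
G01 X81.4057 Y171.0506 F3333
G01 X141.9672 Y190.0151
M5
G0 X25.3232 Y28.4440
M4 S174
G01 X30.0913 Y132.3542 F3333
G01 X20.3458 Y112.1117
G01 X17.5081 Y99.1968
G01 X60.3107 Y143.3524
G01 X25.3232 Y28.4440
M5
G0 X0.0000 Y0.0000

1 u = 1 mm; y_m = 206.7369 − y.

[1] `<line>` line segment, #008000→engrave S174 F3333: (33.5914,94.6091) → (60.3752,139.1050)

[2] `<polygon>` regular polygon, #ff0000→score S628 F1799: (22.9184,100.5990) → (12.7592,110.2098) → (16.0028,123.8134) → (29.4056,127.8062) → (39.5648,118.1954) → (36.3212,104.5918) → (22.9184,100.5990) (closed)

[3] `<path>` open polyline, #008000→engrave S174 F3333: (169.8328,68.3158) → (81.4057,171.0506) → (141.9672,190.0151)

[4] `<polygon>` closed polygon, #008000→engrave S174 F3333: (25.3232,28.4440) → (30.0913,132.3542) → (20.3458,112.1117) → (17.5081,99.1968) → (60.3107,143.3524) → (25.3232,28.4440) (closed)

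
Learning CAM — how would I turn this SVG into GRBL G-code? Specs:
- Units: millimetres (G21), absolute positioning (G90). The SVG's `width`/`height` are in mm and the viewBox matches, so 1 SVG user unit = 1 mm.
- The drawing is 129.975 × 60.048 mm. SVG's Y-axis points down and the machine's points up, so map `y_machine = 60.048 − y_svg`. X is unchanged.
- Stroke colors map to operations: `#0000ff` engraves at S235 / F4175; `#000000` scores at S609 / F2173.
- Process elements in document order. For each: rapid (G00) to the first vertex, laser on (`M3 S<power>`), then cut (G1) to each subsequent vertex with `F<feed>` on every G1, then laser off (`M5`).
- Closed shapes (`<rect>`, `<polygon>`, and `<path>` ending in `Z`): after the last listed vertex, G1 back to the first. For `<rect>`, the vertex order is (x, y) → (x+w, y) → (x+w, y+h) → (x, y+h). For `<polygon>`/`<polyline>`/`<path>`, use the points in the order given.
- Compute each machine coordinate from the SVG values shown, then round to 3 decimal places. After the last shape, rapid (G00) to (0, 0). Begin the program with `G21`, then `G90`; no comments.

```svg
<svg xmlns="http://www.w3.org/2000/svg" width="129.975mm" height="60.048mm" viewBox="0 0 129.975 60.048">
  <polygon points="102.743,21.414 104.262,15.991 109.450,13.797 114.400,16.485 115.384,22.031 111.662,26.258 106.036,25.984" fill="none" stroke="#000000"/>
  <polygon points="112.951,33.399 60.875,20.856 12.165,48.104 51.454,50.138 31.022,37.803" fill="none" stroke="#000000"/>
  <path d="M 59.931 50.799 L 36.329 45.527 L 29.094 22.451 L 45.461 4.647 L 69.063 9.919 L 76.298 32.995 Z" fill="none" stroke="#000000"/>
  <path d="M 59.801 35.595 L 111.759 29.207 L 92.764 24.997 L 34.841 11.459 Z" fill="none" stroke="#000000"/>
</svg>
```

1 u = 1 mm; y_m = 60.048 − y.

[1] `<polygon>` regular polygon, #000000→score S609 F2173: (102.743,38.634) → (104.262,44.057) → (109.450,46.251) → (114.400,43.563) → (115.384,38.017) → (111.662,33.790) → (106.036,34.064) → (102.743,38.634) (closed)

[2] `<polygon>` closed polygon, #000000→score S609 F2173: (112.951,26.649) → (60.875,39.192) → (12.165,11.944) → (51.454,9.910) → (31.022,22.245) → (112.951,26.649) (closed)

[3] `<path>` regular polygon, #000000→score S609 F2173: (59.931,9.249) → (36.329,14.521) → (29.094,37.597) → (45.461,55.401) → (69.063,50.129) → (76.298,27.053) → (59.931,9.249) (closed)

[4] `<path>` closed polygon, #000000→score S609 F2173: (59.801,24.453) → (111.759,30.841) → (92.764,35.051) → (34.841,48.589) → (59.801,24.453) (closed)

G21
G90
G00 X102.743 Y38.634
M3 S609
G1 X104.262 Y44.057 F2173
G1 X109.450 Y46.251 F2173
G1 X114.400 Y43.563 F2173
G1 X115.384 Y38.017 F2173
G1 X111.662 Y33.790 F2173
G1 X106.036 Y34.064 F2173
G1 X102.743 Y38.634 F2173
M5
G00 X112.951 Y26.649
M3 S609
G1 X60.875 Y39.192 F2173
G1 X12.165 Y11.944 F2173
G1 X51.454 Y9.910 F2173
G1 X31.022 Y22.245 F2173
G1 X112.951 Y26.649 F2173
M5
G00 X59.931 Y9.249
M3 S609
G1 X36.329 Y14.521 F2173
G1 X29.094 Y37.597 F2173
G1 X45.461 Y55.401 F2173
G1 X69.063 Y50.129 F2173
G1 X76.298 Y27.053 F2173
G1 X59.931 Y9.249 F2173
M5
G00 X59.801 Y24.453
M3 S609
G1 X111.759 Y30.841 F2173
G1 X92.764 Y35.051 F2173
G1 X34.841 Y48.589 F2173
G1 X59.801 Y24.453 F2173
M5
G00 X0.000 Y0.000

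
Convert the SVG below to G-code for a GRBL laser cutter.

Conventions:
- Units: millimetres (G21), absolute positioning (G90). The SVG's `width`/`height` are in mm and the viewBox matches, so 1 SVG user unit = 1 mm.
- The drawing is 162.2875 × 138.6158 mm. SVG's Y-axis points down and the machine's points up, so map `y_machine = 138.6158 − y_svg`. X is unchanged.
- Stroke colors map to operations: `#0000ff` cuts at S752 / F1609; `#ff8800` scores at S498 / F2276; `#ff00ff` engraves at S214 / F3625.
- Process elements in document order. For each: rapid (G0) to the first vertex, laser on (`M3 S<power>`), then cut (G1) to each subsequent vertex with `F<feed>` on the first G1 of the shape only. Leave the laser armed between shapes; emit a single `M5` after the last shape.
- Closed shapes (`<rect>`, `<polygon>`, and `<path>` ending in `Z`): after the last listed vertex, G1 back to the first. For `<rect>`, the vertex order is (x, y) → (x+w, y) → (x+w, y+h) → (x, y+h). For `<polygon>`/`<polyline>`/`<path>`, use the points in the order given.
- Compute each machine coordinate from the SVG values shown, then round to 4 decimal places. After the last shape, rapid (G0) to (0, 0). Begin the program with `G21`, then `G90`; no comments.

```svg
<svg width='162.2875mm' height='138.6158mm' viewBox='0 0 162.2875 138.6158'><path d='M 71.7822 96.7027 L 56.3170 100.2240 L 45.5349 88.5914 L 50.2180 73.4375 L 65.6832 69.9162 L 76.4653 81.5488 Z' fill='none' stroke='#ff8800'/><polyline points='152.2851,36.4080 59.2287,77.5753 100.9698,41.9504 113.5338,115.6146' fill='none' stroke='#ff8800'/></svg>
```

G21
G90
G0 X71.7822 Y41.9131
M3 S498
G1 X56.3170 Y38.3918 F2276
G1 X45.5349 Y50.0244
G1 X50.2180 Y65.1783
G1 X65.6832 Y68.6996
G1 X76.4653 Y57.0670
G1 X71.7822 Y41.9131
G0 X152.2851 Y102.2078
M3 S498
G1 X59.2287 Y61.0405 F2276
G1 X100.9698 Y96.6654
G1 X113.5338 Y23.0012
M5
G0 X0.0000 Y0.0000

viewBox `0 0 162.2875 138.6158` with mm width/height → 1 unit = 1 mm. Flip: y_m = 138.6158 − y_svg.

**Shape 1** — `<path>` regular polygon, stroke `#ff8800` → score (S498, F2276). Machine vertices: (71.7822,41.9131) → (56.3170,38.3918) → (45.5349,50.0244) → (50.2180,65.1783) → (65.6832,68.6996) → (76.4653,57.0670) → (71.7822,41.9131). Closed: final G1 returns to the first vertex.

**Shape 2** — `<polyline>` open polyline, stroke `#ff8800` → score (S498, F2276). Machine vertices: (152.2851,102.2078) → (59.2287,61.0405) → (100.9698,96.6654) → (113.5338,23.0012). Open path.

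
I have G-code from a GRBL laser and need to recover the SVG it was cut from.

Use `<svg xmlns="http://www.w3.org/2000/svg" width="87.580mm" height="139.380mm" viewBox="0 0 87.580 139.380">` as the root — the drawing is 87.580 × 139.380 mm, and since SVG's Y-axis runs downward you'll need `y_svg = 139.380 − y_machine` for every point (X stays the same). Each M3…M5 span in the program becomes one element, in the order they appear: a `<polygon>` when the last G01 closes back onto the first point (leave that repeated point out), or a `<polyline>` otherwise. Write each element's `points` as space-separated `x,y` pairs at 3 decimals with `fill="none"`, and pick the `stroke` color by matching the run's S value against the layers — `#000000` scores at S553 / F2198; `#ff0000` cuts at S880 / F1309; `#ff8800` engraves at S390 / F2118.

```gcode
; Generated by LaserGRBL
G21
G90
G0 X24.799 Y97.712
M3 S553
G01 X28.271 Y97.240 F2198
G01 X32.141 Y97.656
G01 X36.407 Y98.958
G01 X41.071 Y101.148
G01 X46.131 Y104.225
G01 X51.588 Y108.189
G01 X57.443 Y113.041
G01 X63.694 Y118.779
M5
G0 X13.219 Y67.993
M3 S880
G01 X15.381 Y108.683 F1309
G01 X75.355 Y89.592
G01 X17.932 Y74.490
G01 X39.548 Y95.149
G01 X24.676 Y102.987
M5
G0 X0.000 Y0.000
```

<svg xmlns="http://www.w3.org/2000/svg" width="87.580mm" height="139.380mm" viewBox="0 0 87.580 139.380">
  <polyline points="24.799,41.668 28.271,42.140 32.141,41.724 36.407,40.422 41.071,38.232 46.131,35.155 51.588,31.191 57.443,26.339 63.694,20.601" fill="none" stroke="#000000"/>
  <polyline points="13.219,71.387 15.381,30.697 75.355,49.788 17.932,64.890 39.548,44.231 24.676,36.393" fill="none" stroke="#ff0000"/>
</svg>

Each laser-on run becomes one SVG element. Flip Y back into SVG space with y_svg = 139.380 − y_machine.

Run 1: power S553 maps to stroke `#000000` (score). The run is open, so emit a `<polyline>` with points (Y-flipped): 24.799,41.668 28.271,42.140 32.141,41.724 36.407,40.422 41.071,38.232 46.131,35.155 51.588,31.191 57.443,26.339 63.694,20.601.

Run 2: the run's S880 means `#ff0000` (cut). The run is open, so emit a `<polyline>` with points (Y-flipped): 13.219,71.387 15.381,30.697 75.355,49.788 17.932,64.890 39.548,44.231 24.676,36.393.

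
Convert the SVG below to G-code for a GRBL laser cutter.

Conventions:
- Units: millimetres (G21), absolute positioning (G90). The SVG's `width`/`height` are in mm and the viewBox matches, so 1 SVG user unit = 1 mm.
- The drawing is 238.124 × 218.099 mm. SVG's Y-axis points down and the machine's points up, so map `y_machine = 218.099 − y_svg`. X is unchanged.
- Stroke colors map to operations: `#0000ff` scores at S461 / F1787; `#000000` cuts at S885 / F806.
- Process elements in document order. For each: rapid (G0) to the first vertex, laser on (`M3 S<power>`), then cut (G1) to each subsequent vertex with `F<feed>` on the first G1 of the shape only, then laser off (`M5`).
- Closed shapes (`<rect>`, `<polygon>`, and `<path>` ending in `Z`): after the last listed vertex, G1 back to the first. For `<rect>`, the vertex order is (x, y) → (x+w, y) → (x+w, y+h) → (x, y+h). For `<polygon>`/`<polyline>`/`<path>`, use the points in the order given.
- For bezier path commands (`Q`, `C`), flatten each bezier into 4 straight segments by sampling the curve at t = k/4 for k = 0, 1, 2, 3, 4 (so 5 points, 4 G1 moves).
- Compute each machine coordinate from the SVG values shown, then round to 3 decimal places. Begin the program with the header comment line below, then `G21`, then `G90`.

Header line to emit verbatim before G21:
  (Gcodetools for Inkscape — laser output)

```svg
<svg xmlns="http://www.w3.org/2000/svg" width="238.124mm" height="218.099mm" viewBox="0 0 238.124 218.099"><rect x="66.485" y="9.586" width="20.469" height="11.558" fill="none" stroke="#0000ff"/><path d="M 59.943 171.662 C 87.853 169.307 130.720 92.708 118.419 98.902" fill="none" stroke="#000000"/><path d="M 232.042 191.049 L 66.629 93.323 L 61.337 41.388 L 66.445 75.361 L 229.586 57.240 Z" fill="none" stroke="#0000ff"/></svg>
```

(Gcodetools for Inkscape — laser output)
G21
G90
G0 X66.485 Y208.513
M3 S461
G1 X86.954 Y208.513 F1787
G1 X86.954 Y196.955
G1 X66.485 Y196.955
G1 X66.485 Y208.513
M5
G0 X59.943 Y46.437
M3 S885
G1 X82.584 Y59.670 F806
G1 X104.260 Y86.023
G1 X118.396 Y110.773
G1 X118.419 Y119.197
M5
G0 X232.042 Y27.050
M3 S461
G1 X66.629 Y124.776 F1787
G1 X61.337 Y176.711
G1 X66.445 Y142.738
G1 X229.586 Y160.859
G1 X232.042 Y27.050
M5

viewBox `0 0 238.124 218.099` with mm width/height → 1 unit = 1 mm. Flip: y_m = 218.099 − y_svg.

**Shape 1** — `<rect>` rectangle, stroke `#0000ff` → score (S461, F1787). Machine vertices: (66.485,208.513) → (86.954,208.513) → (86.954,196.955) → (66.485,196.955) → (66.485,208.513). Closed: final G1 returns to the first vertex.

**Shape 2** — `<path>` cubic bezier, stroke `#000000` → cut (S885, F806). Control points (SVG): P0=(59.943,171.662), P1=(87.853,169.307), P2=(130.720,92.708), P3=(118.419,98.902); sampled at t=k/4. Machine vertices: (59.943,46.437) → (82.584,59.670) → (104.260,86.023) → (118.396,110.773) → (118.419,119.197). Open path.

**Shape 3** — `<path>` closed polygon, stroke `#0000ff` → score (S461, F1787). Machine vertices: (232.042,27.050) → (66.629,124.776) → (61.337,176.711) → (66.445,142.738) → (229.586,160.859) → (232.042,27.050). Closed: final G1 returns to the first vertex.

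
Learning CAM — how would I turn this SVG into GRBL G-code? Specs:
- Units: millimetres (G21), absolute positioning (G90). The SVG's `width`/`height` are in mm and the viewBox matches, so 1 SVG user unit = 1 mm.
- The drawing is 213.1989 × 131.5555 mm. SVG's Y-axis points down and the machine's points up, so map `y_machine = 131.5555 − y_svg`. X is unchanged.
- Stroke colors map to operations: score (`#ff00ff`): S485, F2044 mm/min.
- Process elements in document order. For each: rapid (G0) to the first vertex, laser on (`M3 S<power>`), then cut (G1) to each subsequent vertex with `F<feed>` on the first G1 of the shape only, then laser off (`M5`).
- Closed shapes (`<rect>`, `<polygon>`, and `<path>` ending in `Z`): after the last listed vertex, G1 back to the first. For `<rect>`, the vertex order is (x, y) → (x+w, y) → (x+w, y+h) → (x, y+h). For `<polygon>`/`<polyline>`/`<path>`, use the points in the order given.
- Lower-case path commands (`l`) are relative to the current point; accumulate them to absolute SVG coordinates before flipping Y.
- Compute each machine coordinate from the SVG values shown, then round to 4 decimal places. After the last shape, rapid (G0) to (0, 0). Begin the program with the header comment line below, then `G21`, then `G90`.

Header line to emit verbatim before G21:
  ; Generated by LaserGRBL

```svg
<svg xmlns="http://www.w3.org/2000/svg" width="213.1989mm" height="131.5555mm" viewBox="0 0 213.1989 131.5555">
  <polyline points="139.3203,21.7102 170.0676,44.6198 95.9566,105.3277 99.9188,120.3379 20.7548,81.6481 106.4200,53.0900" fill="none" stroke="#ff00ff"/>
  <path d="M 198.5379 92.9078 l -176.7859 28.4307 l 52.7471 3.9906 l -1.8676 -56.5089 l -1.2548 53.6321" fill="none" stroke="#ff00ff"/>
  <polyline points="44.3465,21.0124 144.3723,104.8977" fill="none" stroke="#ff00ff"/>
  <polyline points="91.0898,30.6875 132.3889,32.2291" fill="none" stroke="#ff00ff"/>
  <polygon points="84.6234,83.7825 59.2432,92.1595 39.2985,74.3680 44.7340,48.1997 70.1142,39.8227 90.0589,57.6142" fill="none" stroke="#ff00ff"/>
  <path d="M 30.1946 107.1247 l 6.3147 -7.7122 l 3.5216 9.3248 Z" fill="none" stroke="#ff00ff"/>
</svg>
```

; Generated by LaserGRBL
G21
G90
G0 X139.3203 Y109.8453
M3 S485
G1 X170.0676 Y86.9357 F2044
G1 X95.9566 Y26.2278
G1 X99.9188 Y11.2176
G1 X20.7548 Y49.9074
G1 X106.4200 Y78.4655
M5
G0 X198.5379 Y38.6477
M3 S485
G1 X21.7520 Y10.2170 F2044
G1 X74.4991 Y6.2264
G1 X72.6315 Y62.7353
G1 X71.3767 Y9.1032
M5
G0 X44.3465 Y110.5431
M3 S485
G1 X144.3723 Y26.6578 F2044
M5
G0 X91.0898 Y100.8680
M3 S485
G1 X132.3889 Y99.3264 F2044
M5
G0 X84.6234 Y47.7730
M3 S485
G1 X59.2432 Y39.3960 F2044
G1 X39.2985 Y57.1875
G1 X44.7340 Y83.3558
G1 X70.1142 Y91.7328
G1 X90.0589 Y73.9413
G1 X84.6234 Y47.7730
M5
G0 X30.1946 Y24.4308
M3 S485
G1 X36.5093 Y32.1430 F2044
G1 X40.0309 Y22.8182
G1 X30.1946 Y24.4308
M5
G0 X0.0000 Y0.0000

1 u = 1 mm; y_m = 131.5555 − y.

[1] `<polyline>` open polyline, #ff00ff→score S485 F2044: (139.3203,109.8453) → (170.0676,86.9357) → (95.9566,26.2278) → (99.9188,11.2176) → (20.7548,49.9074) → (106.4200,78.4655)

[2] `<path>` open polyline, #ff00ff→score S485 F2044: (198.5379,38.6477) → (21.7520,10.2170) → (74.4991,6.2264) → (72.6315,62.7353) → (71.3767,9.1032)

[3] `<polyline>` line segment, #ff00ff→score S485 F2044: (44.3465,110.5431) → (144.3723,26.6578)

[4] `<polyline>` line segment, #ff00ff→score S485 F2044: (91.0898,100.8680) → (132.3889,99.3264)

[5] `<polygon>` regular polygon, #ff00ff→score S485 F2044: (84.6234,47.7730) → (59.2432,39.3960) → (39.2985,57.1875) → (44.7340,83.3558) → (70.1142,91.7328) → (90.0589,73.9413) → (84.6234,47.7730) (closed)

[6] `<path>` regular polygon, #ff00ff→score S485 F2044: (30.1946,24.4308) → (36.5093,32.1430) → (40.0309,22.8182) → (30.1946,24.4308) (closed)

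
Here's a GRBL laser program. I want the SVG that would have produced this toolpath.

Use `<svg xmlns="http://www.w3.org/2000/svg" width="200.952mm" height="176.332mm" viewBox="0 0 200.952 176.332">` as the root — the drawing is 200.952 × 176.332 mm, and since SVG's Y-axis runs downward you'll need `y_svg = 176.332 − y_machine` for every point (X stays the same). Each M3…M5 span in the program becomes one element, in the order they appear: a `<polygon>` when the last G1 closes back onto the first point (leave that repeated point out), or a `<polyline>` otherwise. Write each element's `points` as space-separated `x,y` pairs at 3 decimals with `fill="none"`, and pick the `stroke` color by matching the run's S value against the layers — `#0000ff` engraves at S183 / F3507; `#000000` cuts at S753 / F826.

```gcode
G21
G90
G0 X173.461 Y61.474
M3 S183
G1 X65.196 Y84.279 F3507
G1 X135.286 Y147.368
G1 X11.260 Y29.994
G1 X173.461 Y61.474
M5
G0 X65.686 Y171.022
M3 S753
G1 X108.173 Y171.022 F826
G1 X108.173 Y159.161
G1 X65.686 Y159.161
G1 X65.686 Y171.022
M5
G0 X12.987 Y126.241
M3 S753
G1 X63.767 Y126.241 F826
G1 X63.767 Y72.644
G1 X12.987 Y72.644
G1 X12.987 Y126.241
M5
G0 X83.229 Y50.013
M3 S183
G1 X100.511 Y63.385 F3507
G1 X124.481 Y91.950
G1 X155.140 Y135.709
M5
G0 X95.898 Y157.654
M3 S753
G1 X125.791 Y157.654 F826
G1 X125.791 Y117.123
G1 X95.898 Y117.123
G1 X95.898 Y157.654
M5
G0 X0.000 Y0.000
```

<svg xmlns="http://www.w3.org/2000/svg" width="200.952mm" height="176.332mm" viewBox="0 0 200.952 176.332">
  <polygon points="173.461,114.858 65.196,92.053 135.286,28.964 11.260,146.338" fill="none" stroke="#0000ff"/>
  <polygon points="65.686,5.310 108.173,5.310 108.173,17.171 65.686,17.171" fill="none" stroke="#000000"/>
  <polygon points="12.987,50.091 63.767,50.091 63.767,103.688 12.987,103.688" fill="none" stroke="#000000"/>
  <polyline points="83.229,126.319 100.511,112.947 124.481,84.382 155.140,40.623" fill="none" stroke="#0000ff"/>
  <polygon points="95.898,18.678 125.791,18.678 125.791,59.209 95.898,59.209" fill="none" stroke="#000000"/>
</svg>

Each laser-on run becomes one SVG element. Flip Y back into SVG space with y_svg = 176.332 − y_machine.

Run 1: power S183 maps to stroke `#0000ff` (engrave). The run returns to its start, so emit a `<polygon>` with points (Y-flipped): 173.461,114.858 65.196,92.053 135.286,28.964 11.260,146.338.

Run 2: S753 ⇒ cut layer `#000000`. The run returns to its start, so emit a `<polygon>` with points (Y-flipped): 65.686,5.310 108.173,5.310 108.173,17.171 65.686,17.171.

Run 3: the run's S753 means `#000000` (cut). The run returns to its start, so emit a `<polygon>` with points (Y-flipped): 12.987,50.091 63.767,50.091 63.767,103.688 12.987,103.688.

Run 4: S183 ⇒ engrave layer `#0000ff`. The run is open, so emit a `<polyline>` with points (Y-flipped): 83.229,126.319 100.511,112.947 124.481,84.382 155.140,40.623.

Run 5: S753 ⇒ cut layer `#000000`. The run returns to its start, so emit a `<polygon>` with points (Y-flipped): 95.898,18.678 125.791,18.678 125.791,59.209 95.898,59.209.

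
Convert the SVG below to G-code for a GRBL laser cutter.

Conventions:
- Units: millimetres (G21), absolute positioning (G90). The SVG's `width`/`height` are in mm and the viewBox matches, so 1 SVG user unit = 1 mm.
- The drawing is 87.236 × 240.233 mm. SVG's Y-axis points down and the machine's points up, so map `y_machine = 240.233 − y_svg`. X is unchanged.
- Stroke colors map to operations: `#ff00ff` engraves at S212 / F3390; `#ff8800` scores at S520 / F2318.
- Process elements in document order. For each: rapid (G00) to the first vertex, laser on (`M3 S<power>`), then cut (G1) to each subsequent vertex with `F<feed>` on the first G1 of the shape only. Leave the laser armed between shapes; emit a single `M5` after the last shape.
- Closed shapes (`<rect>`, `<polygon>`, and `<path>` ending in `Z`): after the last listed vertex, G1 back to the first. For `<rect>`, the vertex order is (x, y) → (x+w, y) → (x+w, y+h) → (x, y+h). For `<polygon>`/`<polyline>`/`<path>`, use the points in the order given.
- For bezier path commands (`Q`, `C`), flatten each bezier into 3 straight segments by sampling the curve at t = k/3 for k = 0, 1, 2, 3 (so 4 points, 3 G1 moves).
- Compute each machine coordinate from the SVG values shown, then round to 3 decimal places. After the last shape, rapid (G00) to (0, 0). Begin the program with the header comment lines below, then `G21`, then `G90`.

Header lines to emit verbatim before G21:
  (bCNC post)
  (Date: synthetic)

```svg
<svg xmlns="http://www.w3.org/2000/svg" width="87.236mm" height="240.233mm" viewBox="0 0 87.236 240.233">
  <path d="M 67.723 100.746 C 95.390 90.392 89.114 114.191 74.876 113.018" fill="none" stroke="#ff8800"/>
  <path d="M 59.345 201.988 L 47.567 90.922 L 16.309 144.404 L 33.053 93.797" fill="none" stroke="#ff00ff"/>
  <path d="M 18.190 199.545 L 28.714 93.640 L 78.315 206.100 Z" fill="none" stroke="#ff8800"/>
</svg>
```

viewBox `0 0 87.236 240.233` with mm width/height → 1 unit = 1 mm. Flip: y_m = 240.233 − y_svg.

**Shape 1** — `<path>` cubic bezier, stroke `#ff8800` → score (S520, F2318). Control points (SVG): P0=(67.723,100.746), P1=(95.390,90.392), P2=(89.114,114.191), P3=(74.876,113.018); sampled at t=k/3. Machine vertices: (67.723,139.487) → (85.038,140.646) → (85.498,132.176) → (74.876,127.215). Open path.

**Shape 2** — `<path>` open polyline, stroke `#ff00ff` → engrave (S212, F3390). Machine vertices: (59.345,38.245) → (47.567,149.311) → (16.309,95.829) → (33.053,146.436). Open path.

**Shape 3** — `<path>` closed polygon, stroke `#ff8800` → score (S520, F2318). Machine vertices: (18.190,40.688) → (28.714,146.593) → (78.315,34.133) → (18.190,40.688). Closed: final G1 returns to the first vertex.

(bCNC post)
(Date: synthetic)
G21
G90
G00 X67.723 Y139.487
M3 S520
G1 X85.038 Y140.646 F2318
G1 X85.498 Y132.176
G1 X74.876 Y127.215
G00 X59.345 Y38.245
M3 S212
G1 X47.567 Y149.311 F3390
G1 X16.309 Y95.829
G1 X33.053 Y146.436
G00 X18.190 Y40.688
M3 S520
G1 X28.714 Y146.593 F2318
G1 X78.315 Y34.133
G1 X18.190 Y40.688
M5
G00 X0.000 Y0.000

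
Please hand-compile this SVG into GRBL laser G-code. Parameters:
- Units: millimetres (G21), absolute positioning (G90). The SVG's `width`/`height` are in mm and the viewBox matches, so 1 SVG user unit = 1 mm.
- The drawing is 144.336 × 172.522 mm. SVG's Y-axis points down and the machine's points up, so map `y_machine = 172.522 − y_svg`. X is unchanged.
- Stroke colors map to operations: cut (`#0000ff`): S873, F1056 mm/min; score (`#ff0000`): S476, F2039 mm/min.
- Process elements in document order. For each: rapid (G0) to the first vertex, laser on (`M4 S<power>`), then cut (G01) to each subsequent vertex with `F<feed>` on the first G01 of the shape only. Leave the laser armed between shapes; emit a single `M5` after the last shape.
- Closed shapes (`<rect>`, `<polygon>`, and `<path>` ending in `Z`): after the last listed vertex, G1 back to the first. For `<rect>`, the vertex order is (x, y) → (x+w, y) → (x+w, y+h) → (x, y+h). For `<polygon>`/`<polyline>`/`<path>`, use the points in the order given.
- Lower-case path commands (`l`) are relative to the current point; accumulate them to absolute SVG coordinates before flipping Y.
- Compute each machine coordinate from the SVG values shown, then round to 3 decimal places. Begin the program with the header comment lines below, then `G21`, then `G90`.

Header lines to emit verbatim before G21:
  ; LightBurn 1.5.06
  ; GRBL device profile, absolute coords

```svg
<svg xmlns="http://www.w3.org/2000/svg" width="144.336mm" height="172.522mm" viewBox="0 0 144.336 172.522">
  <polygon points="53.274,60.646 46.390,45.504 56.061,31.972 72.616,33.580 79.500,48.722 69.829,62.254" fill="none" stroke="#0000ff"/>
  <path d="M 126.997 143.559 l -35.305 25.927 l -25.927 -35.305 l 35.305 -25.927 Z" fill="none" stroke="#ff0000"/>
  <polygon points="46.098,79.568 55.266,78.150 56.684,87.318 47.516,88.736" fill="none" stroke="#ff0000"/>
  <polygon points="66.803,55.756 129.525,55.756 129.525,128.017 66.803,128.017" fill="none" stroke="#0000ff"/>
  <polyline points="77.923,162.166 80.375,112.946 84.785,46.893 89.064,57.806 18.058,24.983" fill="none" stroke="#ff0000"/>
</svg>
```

; LightBurn 1.5.06
; GRBL device profile, absolute coords
G21
G90
G0 X53.274 Y111.876
M4 S873
G01 X46.390 Y127.018 F1056
G01 X56.061 Y140.550
G01 X72.616 Y138.942
G01 X79.500 Y123.800
G01 X69.829 Y110.268
G01 X53.274 Y111.876
G0 X126.997 Y28.963
M4 S476
G01 X91.692 Y3.036 F2039
G01 X65.765 Y38.341
G01 X101.070 Y64.268
G01 X126.997 Y28.963
G0 X46.098 Y92.954
M4 S476
G01 X55.266 Y94.372 F2039
G01 X56.684 Y85.204
G01 X47.516 Y83.786
G01 X46.098 Y92.954
G0 X66.803 Y116.766
M4 S873
G01 X129.525 Y116.766 F1056
G01 X129.525 Y44.505
G01 X66.803 Y44.505
G01 X66.803 Y116.766
G0 X77.923 Y10.356
M4 S476
G01 X80.375 Y59.576 F2039
G01 X84.785 Y125.629
G01 X89.064 Y114.716
G01 X18.058 Y147.539
M5

viewBox `0 0 144.336 172.522` with mm width/height → 1 unit = 1 mm. Flip: y_m = 172.522 − y_svg.

**Shape 1** — `<polygon>` regular polygon, stroke `#0000ff` → cut (S873, F1056). Machine vertices: (53.274,111.876) → (46.390,127.018) → (56.061,140.550) → (72.616,138.942) → (79.500,123.800) → (69.829,110.268) → (53.274,111.876). Closed: final G1 returns to the first vertex.

**Shape 2** — `<path>` regular polygon, stroke `#ff0000` → score (S476, F2039). Machine vertices: (126.997,28.963) → (91.692,3.036) → (65.765,38.341) → (101.070,64.268) → (126.997,28.963). Closed: final G1 returns to the first vertex.

**Shape 3** — `<polygon>` regular polygon, stroke `#ff0000` → score (S476, F2039). Machine vertices: (46.098,92.954) → (55.266,94.372) → (56.684,85.204) → (47.516,83.786) → (46.098,92.954). Closed: final G1 returns to the first vertex.

**Shape 4** — `<polygon>` rectangle, stroke `#0000ff` → cut (S873, F1056). Machine vertices: (66.803,116.766) → (129.525,116.766) → (129.525,44.505) → (66.803,44.505) → (66.803,116.766). Closed: final G1 returns to the first vertex.

**Shape 5** — `<polyline>` open polyline, stroke `#ff0000` → score (S476, F2039). Machine vertices: (77.923,10.356) → (80.375,59.576) → (84.785,125.629) → (89.064,114.716) → (18.058,147.539). Open path.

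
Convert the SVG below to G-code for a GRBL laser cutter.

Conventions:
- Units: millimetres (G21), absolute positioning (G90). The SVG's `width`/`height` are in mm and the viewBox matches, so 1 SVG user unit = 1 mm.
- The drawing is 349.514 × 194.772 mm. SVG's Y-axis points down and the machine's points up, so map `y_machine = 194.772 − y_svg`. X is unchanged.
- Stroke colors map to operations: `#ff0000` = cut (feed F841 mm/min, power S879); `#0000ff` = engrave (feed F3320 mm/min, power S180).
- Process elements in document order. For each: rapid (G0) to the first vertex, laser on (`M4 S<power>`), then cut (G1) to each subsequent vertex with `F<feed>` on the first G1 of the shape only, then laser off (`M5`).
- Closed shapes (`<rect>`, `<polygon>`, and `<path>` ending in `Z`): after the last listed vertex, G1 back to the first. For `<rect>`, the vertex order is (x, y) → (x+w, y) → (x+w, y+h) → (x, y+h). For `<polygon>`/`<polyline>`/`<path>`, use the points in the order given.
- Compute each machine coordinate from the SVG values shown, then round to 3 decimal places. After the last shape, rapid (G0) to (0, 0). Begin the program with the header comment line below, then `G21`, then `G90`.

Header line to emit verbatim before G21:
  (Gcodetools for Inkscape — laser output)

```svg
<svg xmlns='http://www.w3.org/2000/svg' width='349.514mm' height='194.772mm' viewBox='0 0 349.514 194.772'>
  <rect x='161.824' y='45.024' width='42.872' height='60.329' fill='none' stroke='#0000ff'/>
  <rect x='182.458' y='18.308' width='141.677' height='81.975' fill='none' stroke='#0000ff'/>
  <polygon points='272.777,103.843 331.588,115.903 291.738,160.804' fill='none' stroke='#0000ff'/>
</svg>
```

viewBox `0 0 349.514 194.772` with mm width/height → 1 unit = 1 mm. Flip: y_m = 194.772 − y_svg.

**Shape 1** — `<rect>` rectangle, stroke `#0000ff` → engrave (S180, F3320). Machine vertices: (161.824,149.748) → (204.696,149.748) → (204.696,89.419) → (161.824,89.419) → (161.824,149.748). Closed: final G1 returns to the first vertex.

**Shape 2** — `<rect>` rectangle, stroke `#0000ff` → engrave (S180, F3320). Machine vertices: (182.458,176.464) → (324.135,176.464) → (324.135,94.489) → (182.458,94.489) → (182.458,176.464). Closed: final G1 returns to the first vertex.

**Shape 3** — `<polygon>` regular polygon, stroke `#0000ff` → engrave (S180, F3320). Machine vertices: (272.777,90.929) → (331.588,78.869) → (291.738,33.968) → (272.777,90.929). Closed: final G1 returns to the first vertex.

(Gcodetools for Inkscape — laser output)
G21
G90
G0 X161.824 Y149.748
M4 S180
G1 X204.696 Y149.748 F3320
G1 X204.696 Y89.419
G1 X161.824 Y89.419
G1 X161.824 Y149.748
M5
G0 X182.458 Y176.464
M4 S180
G1 X324.135 Y176.464 F3320
G1 X324.135 Y94.489
G1 X182.458 Y94.489
G1 X182.458 Y176.464
M5
G0 X272.777 Y90.929
M4 S180
G1 X331.588 Y78.869 F3320
G1 X291.738 Y33.968
G1 X272.777 Y90.929
M5
G0 X0.000 Y0.000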